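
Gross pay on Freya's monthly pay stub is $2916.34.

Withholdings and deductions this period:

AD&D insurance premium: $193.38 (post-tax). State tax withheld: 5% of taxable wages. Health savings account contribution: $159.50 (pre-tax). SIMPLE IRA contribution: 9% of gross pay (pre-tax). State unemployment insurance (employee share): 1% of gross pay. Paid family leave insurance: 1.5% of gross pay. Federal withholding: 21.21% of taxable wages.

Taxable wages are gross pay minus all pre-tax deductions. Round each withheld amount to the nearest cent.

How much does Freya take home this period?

$1574.30

Health savings account contribution: $159.50
SIMPLE IRA contribution: $2916.34 × 0.09 = $262.47
Pre-tax total = $159.50 + $262.47 = $421.97
Taxable wages = $2916.34 − $421.97 = $2494.37
State tax withheld: $2494.37 × 0.05 = $124.72
Federal withholding: $2494.37 × 0.2121 = $529.06
State unemployment insurance (employee share): $2916.34 × 0.01 = $29.16
Paid family leave insurance: $2916.34 × 0.015 = $43.75
AD&D insurance premium: $193.38
Total deductions = $159.50 + $262.47 + $124.72 + $529.06 + $29.16 + $43.75 + $193.38 = $1342.04
Net pay = $2916.34 − $1342.04 = $1574.30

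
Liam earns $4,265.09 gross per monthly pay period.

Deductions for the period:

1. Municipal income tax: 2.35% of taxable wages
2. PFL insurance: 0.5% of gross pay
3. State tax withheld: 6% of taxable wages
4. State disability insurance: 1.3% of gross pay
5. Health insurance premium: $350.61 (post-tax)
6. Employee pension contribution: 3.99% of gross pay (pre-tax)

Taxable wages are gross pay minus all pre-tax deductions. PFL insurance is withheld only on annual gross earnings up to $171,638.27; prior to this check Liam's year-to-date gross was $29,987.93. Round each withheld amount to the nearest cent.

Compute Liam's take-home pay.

$3,325.60

Employee pension contribution: $4,265.09 × 0.0399 = $170.18
Taxable wages = $4,265.09 − $170.18 = $4,094.91
Municipal income tax: $4,094.91 × 0.0235 = $96.23
State tax withheld: $4,094.91 × 0.06 = $245.69
State disability insurance: $4,265.09 × 0.013 = $55.45
PFL insurance: cap not yet reached, full $4,265.09 is subject → $4,265.09 × 0.005 = $21.33
Health insurance premium: $350.61
Total deductions = $170.18 + $96.23 + $245.69 + $55.45 + $21.33 + $350.61 = $939.49
Net pay = $4,265.09 − $939.49 = $3,325.60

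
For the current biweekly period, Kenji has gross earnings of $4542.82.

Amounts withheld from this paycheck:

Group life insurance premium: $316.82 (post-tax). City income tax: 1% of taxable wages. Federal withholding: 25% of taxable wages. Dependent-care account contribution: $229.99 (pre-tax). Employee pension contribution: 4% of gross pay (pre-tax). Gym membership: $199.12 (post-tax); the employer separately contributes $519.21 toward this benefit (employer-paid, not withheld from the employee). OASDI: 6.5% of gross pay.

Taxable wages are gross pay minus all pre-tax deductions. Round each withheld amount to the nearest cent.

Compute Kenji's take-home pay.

$2245.81

Employee pension contribution: $4542.82 × 0.04 = $181.71
Dependent-care account contribution: $229.99
Pre-tax total = $181.71 + $229.99 = $411.70
Taxable wages = $4542.82 − $411.70 = $4131.12
City income tax: $4131.12 × 0.01 = $41.31
Federal withholding: $4131.12 × 0.25 = $1032.78
OASDI: $4542.82 × 0.065 = $295.28
Group life insurance premium: $316.82
Gym membership: $199.12
(Employer's $519.21 toward gym membership is not withheld from the employee.)
Total deductions = $181.71 + $229.99 + $41.31 + $1032.78 + $295.28 + $316.82 + $199.12 = $2297.01
Net pay = $4542.82 − $2297.01 = $2245.81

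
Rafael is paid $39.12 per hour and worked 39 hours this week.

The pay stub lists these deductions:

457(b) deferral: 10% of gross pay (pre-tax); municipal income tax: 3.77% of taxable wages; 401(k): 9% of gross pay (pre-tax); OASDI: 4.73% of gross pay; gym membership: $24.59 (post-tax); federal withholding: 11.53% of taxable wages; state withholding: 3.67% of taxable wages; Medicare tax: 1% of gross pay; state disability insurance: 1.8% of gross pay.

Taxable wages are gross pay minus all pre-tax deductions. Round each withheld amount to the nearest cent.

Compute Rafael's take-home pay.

$861.90

Gross pay: 39 × $39.12 = $1,525.68
401(k): $1,525.68 × 0.09 = $137.31
457(b) deferral: $1,525.68 × 0.1 = $152.57
Pre-tax total = $137.31 + $152.57 = $289.88
Taxable wages = $1,525.68 − $289.88 = $1,235.80
State withholding: $1,235.80 × 0.0367 = $45.35
Municipal income tax: $1,235.80 × 0.0377 = $46.59
Federal withholding: $1,235.80 × 0.1153 = $142.49
State disability insurance: $1,525.68 × 0.018 = $27.46
Medicare tax: $1,525.68 × 0.01 = $15.26
OASDI: $1,525.68 × 0.0473 = $72.16
Gym membership: $24.59
Total deductions = $137.31 + $152.57 + $45.35 + $46.59 + $142.49 + $27.46 + $15.26 + $72.16 + $24.59 = $663.78
Net pay = $1,525.68 − $663.78 = $861.90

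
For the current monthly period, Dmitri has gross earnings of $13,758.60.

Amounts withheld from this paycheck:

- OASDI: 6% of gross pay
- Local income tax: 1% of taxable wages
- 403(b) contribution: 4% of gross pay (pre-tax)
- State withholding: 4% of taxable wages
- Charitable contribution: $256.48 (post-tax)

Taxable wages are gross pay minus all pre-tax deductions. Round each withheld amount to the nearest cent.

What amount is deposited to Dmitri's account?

$11,465.85

403(b) contribution: $13,758.60 × 0.04 = $550.34
Taxable wages = $13,758.60 − $550.34 = $13,208.26
State withholding: $13,208.26 × 0.04 = $528.33
Local income tax: $13,208.26 × 0.01 = $132.08
OASDI: $13,758.60 × 0.06 = $825.52
Charitable contribution: $256.48
Total deductions = $550.34 + $528.33 + $132.08 + $825.52 + $256.48 = $2,292.75
Net pay = $13,758.60 − $2,292.75 = $11,465.85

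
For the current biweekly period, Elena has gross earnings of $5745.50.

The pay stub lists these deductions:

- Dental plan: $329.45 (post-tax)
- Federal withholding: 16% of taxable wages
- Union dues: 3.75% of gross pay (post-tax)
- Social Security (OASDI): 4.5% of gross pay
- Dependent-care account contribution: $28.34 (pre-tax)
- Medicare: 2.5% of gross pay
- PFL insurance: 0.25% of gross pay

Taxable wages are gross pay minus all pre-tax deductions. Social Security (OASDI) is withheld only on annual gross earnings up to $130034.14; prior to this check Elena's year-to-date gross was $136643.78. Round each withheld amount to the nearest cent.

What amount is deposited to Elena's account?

$4099.50

Dependent-care account contribution: $28.34
Taxable wages = $5745.50 − $28.34 = $5717.16
Federal withholding: $5717.16 × 0.16 = $914.75
Medicare: $5745.50 × 0.025 = $143.64
PFL insurance: $5745.50 × 0.0025 = $14.36
Social Security (OASDI): annual cap $130034.14 already reached (YTD $136643.78), so $0.00
Union dues: $5745.50 × 0.0375 = $215.46
Dental plan: $329.45
Total deductions = $28.34 + $914.75 + $143.64 + $14.36 + $0.00 + $215.46 + $329.45 = $1646.00
Net pay = $5745.50 − $1646.00 = $4099.50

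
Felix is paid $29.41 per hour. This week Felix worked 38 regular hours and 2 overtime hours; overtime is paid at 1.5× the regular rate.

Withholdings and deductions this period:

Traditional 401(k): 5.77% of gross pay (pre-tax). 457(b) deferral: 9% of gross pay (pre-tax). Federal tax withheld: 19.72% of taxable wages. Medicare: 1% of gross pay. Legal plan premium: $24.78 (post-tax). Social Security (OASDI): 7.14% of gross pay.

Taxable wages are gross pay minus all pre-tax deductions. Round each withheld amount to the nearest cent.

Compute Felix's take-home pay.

$702.12

Regular pay: 38 × $29.41 = $1,117.58
Overtime pay: 2 × $29.41 × 1.5 = $88.23
Gross pay = $1,117.58 + $88.23 = $1,205.81
457(b) deferral: $1,205.81 × 0.09 = $108.52
Traditional 401(k): $1,205.81 × 0.0577 = $69.58
Pre-tax total = $108.52 + $69.58 = $178.10
Taxable wages = $1,205.81 − $178.10 = $1,027.71
Federal tax withheld: $1,027.71 × 0.1972 = $202.66
Social Security (OASDI): $1,205.81 × 0.0714 = $86.09
Medicare: $1,205.81 × 0.01 = $12.06
Legal plan premium: $24.78
Total deductions = $108.52 + $69.58 + $202.66 + $86.09 + $12.06 + $24.78 = $503.69
Net pay = $1,205.81 − $503.69 = $702.12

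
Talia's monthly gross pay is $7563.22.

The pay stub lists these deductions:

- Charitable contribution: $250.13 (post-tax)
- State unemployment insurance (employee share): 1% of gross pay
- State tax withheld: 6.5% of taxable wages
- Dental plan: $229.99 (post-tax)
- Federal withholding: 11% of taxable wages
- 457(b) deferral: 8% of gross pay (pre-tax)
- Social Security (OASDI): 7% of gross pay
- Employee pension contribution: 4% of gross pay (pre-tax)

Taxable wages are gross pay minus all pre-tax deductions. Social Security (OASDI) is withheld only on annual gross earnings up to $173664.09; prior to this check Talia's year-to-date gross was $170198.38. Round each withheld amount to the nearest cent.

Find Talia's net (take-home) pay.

$4692.54

Employee pension contribution: $7563.22 × 0.04 = $302.53
457(b) deferral: $7563.22 × 0.08 = $605.06
Pre-tax total = $302.53 + $605.06 = $907.59
Taxable wages = $7563.22 − $907.59 = $6655.63
Federal withholding: $6655.63 × 0.11 = $732.12
State tax withheld: $6655.63 × 0.065 = $432.62
State unemployment insurance (employee share): $7563.22 × 0.01 = $75.63
Social Security (OASDI): only $173664.09 − $170198.38 = $3465.71 of this check is subject → $3465.71 × 0.07 = $242.60
Charitable contribution: $250.13
Dental plan: $229.99
Total deductions = $302.53 + $605.06 + $732.12 + $432.62 + $75.63 + $242.60 + $250.13 + $229.99 = $2870.68
Net pay = $7563.22 − $2870.68 = $4692.54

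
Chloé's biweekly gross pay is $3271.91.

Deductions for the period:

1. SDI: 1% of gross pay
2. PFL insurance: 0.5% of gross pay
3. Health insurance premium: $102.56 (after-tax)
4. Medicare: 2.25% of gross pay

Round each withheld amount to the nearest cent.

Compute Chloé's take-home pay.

PFL insurance: $3271.91 × 0.005 = $16.36
SDI: $3271.91 × 0.01 = $32.72
Medicare: $3271.91 × 0.0225 = $73.62
Health insurance premium: $102.56
Total deductions = $16.36 + $32.72 + $73.62 + $102.56 = $225.26
Net pay = $3271.91 − $225.26 = $3046.65

$3046.65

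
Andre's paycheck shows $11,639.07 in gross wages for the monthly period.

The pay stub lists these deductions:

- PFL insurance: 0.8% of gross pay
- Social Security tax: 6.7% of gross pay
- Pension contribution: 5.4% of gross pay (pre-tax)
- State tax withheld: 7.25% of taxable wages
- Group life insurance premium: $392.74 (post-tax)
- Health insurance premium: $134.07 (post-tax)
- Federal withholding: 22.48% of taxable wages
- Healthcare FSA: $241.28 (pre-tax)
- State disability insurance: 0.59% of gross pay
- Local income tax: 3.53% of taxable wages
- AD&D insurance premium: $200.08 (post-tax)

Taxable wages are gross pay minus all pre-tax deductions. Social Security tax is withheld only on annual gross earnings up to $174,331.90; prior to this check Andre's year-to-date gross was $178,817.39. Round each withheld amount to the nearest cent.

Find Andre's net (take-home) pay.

$6,298.75

Pension contribution: $11,639.07 × 0.054 = $628.51
Healthcare FSA: $241.28
Pre-tax total = $628.51 + $241.28 = $869.79
Taxable wages = $11,639.07 − $869.79 = $10,769.28
Local income tax: $10,769.28 × 0.0353 = $380.16
State tax withheld: $10,769.28 × 0.0725 = $780.77
Federal withholding: $10,769.28 × 0.2248 = $2,420.93
Social Security tax: annual cap $174,331.90 already reached (YTD $178,817.39), so $0.00
PFL insurance: $11,639.07 × 0.008 = $93.11
State disability insurance: $11,639.07 × 0.0059 = $68.67
Health insurance premium: $134.07
Group life insurance premium: $392.74
AD&D insurance premium: $200.08
Total deductions = $628.51 + $241.28 + $380.16 + $780.77 + $2,420.93 + $0.00 + $93.11 + $68.67 + $134.07 + $392.74 + $200.08 = $5,340.32
Net pay = $11,639.07 − $5,340.32 = $6,298.75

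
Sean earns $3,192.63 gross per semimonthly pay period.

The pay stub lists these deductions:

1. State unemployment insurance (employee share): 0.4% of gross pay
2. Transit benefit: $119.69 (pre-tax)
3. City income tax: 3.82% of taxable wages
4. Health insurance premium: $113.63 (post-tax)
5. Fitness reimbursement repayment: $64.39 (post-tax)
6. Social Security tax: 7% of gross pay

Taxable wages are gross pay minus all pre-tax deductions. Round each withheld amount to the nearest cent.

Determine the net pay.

$2,541.28

Transit benefit: $119.69
Taxable wages = $3,192.63 − $119.69 = $3,072.94
City income tax: $3,072.94 × 0.0382 = $117.39
State unemployment insurance (employee share): $3,192.63 × 0.004 = $12.77
Social Security tax: $3,192.63 × 0.07 = $223.48
Health insurance premium: $113.63
Fitness reimbursement repayment: $64.39
Total deductions = $119.69 + $117.39 + $12.77 + $223.48 + $113.63 + $64.39 = $651.35
Net pay = $3,192.63 − $651.35 = $2,541.28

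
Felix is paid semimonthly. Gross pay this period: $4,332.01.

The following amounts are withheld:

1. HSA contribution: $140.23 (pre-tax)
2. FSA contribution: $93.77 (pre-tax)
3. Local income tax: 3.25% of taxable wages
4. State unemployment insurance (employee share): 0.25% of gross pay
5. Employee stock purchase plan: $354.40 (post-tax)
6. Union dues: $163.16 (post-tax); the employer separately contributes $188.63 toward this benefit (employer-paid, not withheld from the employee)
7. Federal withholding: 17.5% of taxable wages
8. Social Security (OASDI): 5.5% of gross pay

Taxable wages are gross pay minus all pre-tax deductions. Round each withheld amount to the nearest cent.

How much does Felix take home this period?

$2,481.02

HSA contribution: $140.23
FSA contribution: $93.77
Pre-tax total = $140.23 + $93.77 = $234.00
Taxable wages = $4,332.01 − $234.00 = $4,098.01
Federal withholding: $4,098.01 × 0.175 = $717.15
Local income tax: $4,098.01 × 0.0325 = $133.19
State unemployment insurance (employee share): $4,332.01 × 0.0025 = $10.83
Social Security (OASDI): $4,332.01 × 0.055 = $238.26
Employee stock purchase plan: $354.40
Union dues: $163.16
(Employer's $188.63 toward union dues is not withheld from the employee.)
Total deductions = $140.23 + $93.77 + $717.15 + $133.19 + $10.83 + $238.26 + $354.40 + $163.16 = $1,850.99
Net pay = $4,332.01 − $1,850.99 = $2,481.02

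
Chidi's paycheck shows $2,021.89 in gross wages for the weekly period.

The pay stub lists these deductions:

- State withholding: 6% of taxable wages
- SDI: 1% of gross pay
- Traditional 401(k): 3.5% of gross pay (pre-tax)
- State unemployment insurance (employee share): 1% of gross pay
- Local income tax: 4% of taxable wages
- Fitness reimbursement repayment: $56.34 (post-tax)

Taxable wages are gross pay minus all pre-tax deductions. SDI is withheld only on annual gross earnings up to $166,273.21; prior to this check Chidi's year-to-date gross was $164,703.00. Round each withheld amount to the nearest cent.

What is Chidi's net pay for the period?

$1,663.75

Traditional 401(k): $2,021.89 × 0.035 = $70.77
Taxable wages = $2,021.89 − $70.77 = $1,951.12
Local income tax: $1,951.12 × 0.04 = $78.04
State withholding: $1,951.12 × 0.06 = $117.07
SDI: only $166,273.21 − $164,703.00 = $1,570.21 of this check is subject → $1,570.21 × 0.01 = $15.70
State unemployment insurance (employee share): $2,021.89 × 0.01 = $20.22
Fitness reimbursement repayment: $56.34
Total deductions = $70.77 + $78.04 + $117.07 + $15.70 + $20.22 + $56.34 = $358.14
Net pay = $2,021.89 − $358.14 = $1,663.75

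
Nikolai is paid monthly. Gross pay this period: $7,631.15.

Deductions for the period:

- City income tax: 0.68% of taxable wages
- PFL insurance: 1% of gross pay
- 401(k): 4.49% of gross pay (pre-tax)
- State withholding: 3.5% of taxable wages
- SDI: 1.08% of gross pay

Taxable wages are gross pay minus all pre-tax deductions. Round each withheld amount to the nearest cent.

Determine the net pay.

401(k): $7,631.15 × 0.0449 = $342.64
Taxable wages = $7,631.15 − $342.64 = $7,288.51
State withholding: $7,288.51 × 0.035 = $255.10
City income tax: $7,288.51 × 0.0068 = $49.56
SDI: $7,631.15 × 0.0108 = $82.42
PFL insurance: $7,631.15 × 0.01 = $76.31
Total deductions = $342.64 + $255.10 + $49.56 + $82.42 + $76.31 = $806.03
Net pay = $7,631.15 − $806.03 = $6,825.12

$6,825.12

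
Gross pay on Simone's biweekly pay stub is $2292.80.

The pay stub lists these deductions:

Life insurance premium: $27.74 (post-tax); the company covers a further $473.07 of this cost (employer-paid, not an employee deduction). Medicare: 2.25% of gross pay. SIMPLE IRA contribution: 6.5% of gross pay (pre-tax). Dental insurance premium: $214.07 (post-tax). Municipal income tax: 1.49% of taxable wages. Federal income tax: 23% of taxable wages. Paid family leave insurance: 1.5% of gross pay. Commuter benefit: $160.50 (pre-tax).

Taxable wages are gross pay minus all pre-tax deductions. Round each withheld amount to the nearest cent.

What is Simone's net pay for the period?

SIMPLE IRA contribution: $2292.80 × 0.065 = $149.03
Commuter benefit: $160.50
Pre-tax total = $149.03 + $160.50 = $309.53
Taxable wages = $2292.80 − $309.53 = $1983.27
Federal income tax: $1983.27 × 0.23 = $456.15
Municipal income tax: $1983.27 × 0.0149 = $29.55
Medicare: $2292.80 × 0.0225 = $51.59
Paid family leave insurance: $2292.80 × 0.015 = $34.39
Life insurance premium: $27.74
Dental insurance premium: $214.07
(Employer's $473.07 toward life insurance premium is not withheld from the employee.)
Total deductions = $149.03 + $160.50 + $456.15 + $29.55 + $51.59 + $34.39 + $27.74 + $214.07 = $1123.02
Net pay = $2292.80 − $1123.02 = $1169.78

$1169.78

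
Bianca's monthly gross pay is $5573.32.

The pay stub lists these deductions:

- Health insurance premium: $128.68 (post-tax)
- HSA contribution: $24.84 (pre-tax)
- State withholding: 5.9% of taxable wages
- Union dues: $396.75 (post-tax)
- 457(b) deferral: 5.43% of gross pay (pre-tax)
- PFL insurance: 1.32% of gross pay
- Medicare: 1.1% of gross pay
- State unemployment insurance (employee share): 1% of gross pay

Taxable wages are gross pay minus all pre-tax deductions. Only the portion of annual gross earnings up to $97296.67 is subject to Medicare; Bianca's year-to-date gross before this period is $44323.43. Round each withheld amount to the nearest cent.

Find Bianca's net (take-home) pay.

457(b) deferral: $5573.32 × 0.0543 = $302.63
HSA contribution: $24.84
Pre-tax total = $302.63 + $24.84 = $327.47
Taxable wages = $5573.32 − $327.47 = $5245.85
State withholding: $5245.85 × 0.059 = $309.51
PFL insurance: $5573.32 × 0.0132 = $73.57
State unemployment insurance (employee share): $5573.32 × 0.01 = $55.73
Medicare: cap not yet reached, full $5573.32 is subject → $5573.32 × 0.011 = $61.31
Health insurance premium: $128.68
Union dues: $396.75
Total deductions = $302.63 + $24.84 + $309.51 + $73.57 + $55.73 + $61.31 + $128.68 + $396.75 = $1353.02
Net pay = $5573.32 − $1353.02 = $4220.30

$4220.30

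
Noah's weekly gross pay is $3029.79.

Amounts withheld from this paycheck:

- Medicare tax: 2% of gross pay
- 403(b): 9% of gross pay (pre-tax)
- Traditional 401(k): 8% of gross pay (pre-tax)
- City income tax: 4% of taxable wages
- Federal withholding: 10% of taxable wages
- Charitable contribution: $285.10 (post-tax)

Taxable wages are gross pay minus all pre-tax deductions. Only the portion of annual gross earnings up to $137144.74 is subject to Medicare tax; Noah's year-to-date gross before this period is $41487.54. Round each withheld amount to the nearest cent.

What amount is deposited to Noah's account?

Traditional 401(k): $3029.79 × 0.08 = $242.38
403(b): $3029.79 × 0.09 = $272.68
Pre-tax total = $242.38 + $272.68 = $515.06
Taxable wages = $3029.79 − $515.06 = $2514.73
City income tax: $2514.73 × 0.04 = $100.59
Federal withholding: $2514.73 × 0.1 = $251.47
Medicare tax: cap not yet reached, full $3029.79 is subject → $3029.79 × 0.02 = $60.60
Charitable contribution: $285.10
Total deductions = $242.38 + $272.68 + $100.59 + $251.47 + $60.60 + $285.10 = $1212.82
Net pay = $3029.79 − $1212.82 = $1816.97

$1816.97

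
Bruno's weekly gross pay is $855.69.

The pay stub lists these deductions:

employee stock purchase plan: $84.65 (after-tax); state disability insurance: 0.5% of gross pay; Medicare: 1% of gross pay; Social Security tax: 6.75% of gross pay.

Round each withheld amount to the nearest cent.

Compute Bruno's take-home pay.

$700.44

Medicare: $855.69 × 0.01 = $8.56
State disability insurance: $855.69 × 0.005 = $4.28
Social Security tax: $855.69 × 0.0675 = $57.76
Employee stock purchase plan: $84.65
Total deductions = $8.56 + $4.28 + $57.76 + $84.65 = $155.25
Net pay = $855.69 − $155.25 = $700.44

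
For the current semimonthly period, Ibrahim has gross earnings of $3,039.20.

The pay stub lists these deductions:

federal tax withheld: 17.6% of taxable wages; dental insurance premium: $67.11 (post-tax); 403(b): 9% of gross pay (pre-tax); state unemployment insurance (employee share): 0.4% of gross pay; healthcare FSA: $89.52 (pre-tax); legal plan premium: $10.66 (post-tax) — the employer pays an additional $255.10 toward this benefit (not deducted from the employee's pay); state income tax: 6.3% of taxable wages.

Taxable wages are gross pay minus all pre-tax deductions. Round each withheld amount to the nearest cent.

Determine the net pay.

$1,946.62

403(b): $3,039.20 × 0.09 = $273.53
Healthcare FSA: $89.52
Pre-tax total = $273.53 + $89.52 = $363.05
Taxable wages = $3,039.20 − $363.05 = $2,676.15
Federal tax withheld: $2,676.15 × 0.176 = $471.00
State income tax: $2,676.15 × 0.063 = $168.60
State unemployment insurance (employee share): $3,039.20 × 0.004 = $12.16
Legal plan premium: $10.66
Dental insurance premium: $67.11
(Employer's $255.10 toward legal plan premium is not withheld from the employee.)
Total deductions = $273.53 + $89.52 + $471.00 + $168.60 + $12.16 + $10.66 + $67.11 = $1,092.58
Net pay = $3,039.20 − $1,092.58 = $1,946.62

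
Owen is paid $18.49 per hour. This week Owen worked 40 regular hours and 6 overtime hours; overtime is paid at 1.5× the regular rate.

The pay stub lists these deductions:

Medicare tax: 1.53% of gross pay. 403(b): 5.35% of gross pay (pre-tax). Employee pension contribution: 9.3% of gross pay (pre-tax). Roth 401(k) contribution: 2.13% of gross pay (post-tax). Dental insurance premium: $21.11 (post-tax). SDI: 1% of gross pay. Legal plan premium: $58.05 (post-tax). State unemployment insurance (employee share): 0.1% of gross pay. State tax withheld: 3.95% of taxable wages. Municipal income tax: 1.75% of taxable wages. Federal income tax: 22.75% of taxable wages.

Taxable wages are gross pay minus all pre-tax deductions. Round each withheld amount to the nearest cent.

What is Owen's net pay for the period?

$431.00

Regular pay: 40 × $18.49 = $739.60
Overtime pay: 6 × $18.49 × 1.5 = $166.41
Gross pay = $739.60 + $166.41 = $906.01
Employee pension contribution: $906.01 × 0.093 = $84.26
403(b): $906.01 × 0.0535 = $48.47
Pre-tax total = $84.26 + $48.47 = $132.73
Taxable wages = $906.01 − $132.73 = $773.28
Municipal income tax: $773.28 × 0.0175 = $13.53
State tax withheld: $773.28 × 0.0395 = $30.54
Federal income tax: $773.28 × 0.2275 = $175.92
State unemployment insurance (employee share): $906.01 × 0.001 = $0.91
SDI: $906.01 × 0.01 = $9.06
Medicare tax: $906.01 × 0.0153 = $13.86
Legal plan premium: $58.05
Dental insurance premium: $21.11
Roth 401(k) contribution: $906.01 × 0.0213 = $19.30
Total deductions = $84.26 + $48.47 + $13.53 + $30.54 + $175.92 + $0.91 + $9.06 + $13.86 + $58.05 + $21.11 + $19.30 = $475.01
Net pay = $906.01 − $475.01 = $431.00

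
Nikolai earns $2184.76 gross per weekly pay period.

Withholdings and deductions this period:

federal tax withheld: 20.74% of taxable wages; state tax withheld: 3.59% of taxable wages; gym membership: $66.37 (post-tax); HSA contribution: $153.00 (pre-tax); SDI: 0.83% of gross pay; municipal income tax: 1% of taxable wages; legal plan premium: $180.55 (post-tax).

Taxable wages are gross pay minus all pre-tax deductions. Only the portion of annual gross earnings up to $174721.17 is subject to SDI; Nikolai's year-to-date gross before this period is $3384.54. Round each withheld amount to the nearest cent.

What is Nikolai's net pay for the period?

$1252.06

HSA contribution: $153.00
Taxable wages = $2184.76 − $153.00 = $2031.76
Federal tax withheld: $2031.76 × 0.2074 = $421.39
Municipal income tax: $2031.76 × 0.01 = $20.32
State tax withheld: $2031.76 × 0.0359 = $72.94
SDI: cap not yet reached, full $2184.76 is subject → $2184.76 × 0.0083 = $18.13
Gym membership: $66.37
Legal plan premium: $180.55
Total deductions = $153.00 + $421.39 + $20.32 + $72.94 + $18.13 + $66.37 + $180.55 = $932.70
Net pay = $2184.76 − $932.70 = $1252.06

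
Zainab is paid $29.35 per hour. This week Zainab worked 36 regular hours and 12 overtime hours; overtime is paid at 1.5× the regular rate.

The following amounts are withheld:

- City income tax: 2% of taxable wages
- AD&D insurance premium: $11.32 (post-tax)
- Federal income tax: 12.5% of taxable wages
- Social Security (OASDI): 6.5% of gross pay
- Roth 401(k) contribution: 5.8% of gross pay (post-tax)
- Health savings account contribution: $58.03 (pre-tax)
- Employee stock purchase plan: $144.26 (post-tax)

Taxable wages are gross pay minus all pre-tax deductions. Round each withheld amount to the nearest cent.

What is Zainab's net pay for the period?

Regular pay: 36 × $29.35 = $1,056.60
Overtime pay: 12 × $29.35 × 1.5 = $528.30
Gross pay = $1,056.60 + $528.30 = $1,584.90
Health savings account contribution: $58.03
Taxable wages = $1,584.90 − $58.03 = $1,526.87
City income tax: $1,526.87 × 0.02 = $30.54
Federal income tax: $1,526.87 × 0.125 = $190.86
Social Security (OASDI): $1,584.90 × 0.065 = $103.02
AD&D insurance premium: $11.32
Employee stock purchase plan: $144.26
Roth 401(k) contribution: $1,584.90 × 0.058 = $91.92
Total deductions = $58.03 + $30.54 + $190.86 + $103.02 + $11.32 + $144.26 + $91.92 = $629.95
Net pay = $1,584.90 − $629.95 = $954.95

$954.95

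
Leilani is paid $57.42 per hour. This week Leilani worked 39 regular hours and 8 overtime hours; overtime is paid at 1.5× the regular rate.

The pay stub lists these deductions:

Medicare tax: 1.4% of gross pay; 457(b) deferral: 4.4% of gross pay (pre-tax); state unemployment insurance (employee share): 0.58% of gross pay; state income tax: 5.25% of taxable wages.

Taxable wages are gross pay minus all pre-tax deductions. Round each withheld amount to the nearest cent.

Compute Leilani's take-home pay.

Regular pay: 39 × $57.42 = $2,239.38
Overtime pay: 8 × $57.42 × 1.5 = $689.04
Gross pay = $2,239.38 + $689.04 = $2,928.42
457(b) deferral: $2,928.42 × 0.044 = $128.85
Taxable wages = $2,928.42 − $128.85 = $2,799.57
State income tax: $2,799.57 × 0.0525 = $146.98
State unemployment insurance (employee share): $2,928.42 × 0.0058 = $16.98
Medicare tax: $2,928.42 × 0.014 = $41.00
Total deductions = $128.85 + $146.98 + $16.98 + $41.00 = $333.81
Net pay = $2,928.42 − $333.81 = $2,594.61

$2,594.61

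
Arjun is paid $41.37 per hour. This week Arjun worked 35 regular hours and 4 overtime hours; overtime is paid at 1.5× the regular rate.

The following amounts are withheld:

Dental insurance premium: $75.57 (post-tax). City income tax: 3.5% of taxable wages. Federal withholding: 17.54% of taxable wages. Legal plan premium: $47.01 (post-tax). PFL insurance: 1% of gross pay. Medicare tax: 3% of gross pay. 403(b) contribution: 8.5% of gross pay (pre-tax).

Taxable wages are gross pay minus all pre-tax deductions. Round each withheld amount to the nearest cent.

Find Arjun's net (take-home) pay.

Regular pay: 35 × $41.37 = $1,447.95
Overtime pay: 4 × $41.37 × 1.5 = $248.22
Gross pay = $1,447.95 + $248.22 = $1,696.17
403(b) contribution: $1,696.17 × 0.085 = $144.17
Taxable wages = $1,696.17 − $144.17 = $1,552.00
City income tax: $1,552.00 × 0.035 = $54.32
Federal withholding: $1,552.00 × 0.1754 = $272.22
PFL insurance: $1,696.17 × 0.01 = $16.96
Medicare tax: $1,696.17 × 0.03 = $50.89
Dental insurance premium: $75.57
Legal plan premium: $47.01
Total deductions = $144.17 + $54.32 + $272.22 + $16.96 + $50.89 + $75.57 + $47.01 = $661.14
Net pay = $1,696.17 − $661.14 = $1,035.03

$1,035.03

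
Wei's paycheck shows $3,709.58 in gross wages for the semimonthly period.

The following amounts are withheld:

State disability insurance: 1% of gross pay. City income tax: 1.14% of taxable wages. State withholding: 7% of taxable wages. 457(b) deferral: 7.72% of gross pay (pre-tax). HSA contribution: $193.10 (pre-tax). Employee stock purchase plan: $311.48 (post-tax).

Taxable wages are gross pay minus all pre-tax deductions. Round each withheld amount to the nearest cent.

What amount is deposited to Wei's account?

HSA contribution: $193.10
457(b) deferral: $3,709.58 × 0.0772 = $286.38
Pre-tax total = $193.10 + $286.38 = $479.48
Taxable wages = $3,709.58 − $479.48 = $3,230.10
State withholding: $3,230.10 × 0.07 = $226.11
City income tax: $3,230.10 × 0.0114 = $36.82
State disability insurance: $3,709.58 × 0.01 = $37.10
Employee stock purchase plan: $311.48
Total deductions = $193.10 + $286.38 + $226.11 + $36.82 + $37.10 + $311.48 = $1,090.99
Net pay = $3,709.58 − $1,090.99 = $2,618.59

$2,618.59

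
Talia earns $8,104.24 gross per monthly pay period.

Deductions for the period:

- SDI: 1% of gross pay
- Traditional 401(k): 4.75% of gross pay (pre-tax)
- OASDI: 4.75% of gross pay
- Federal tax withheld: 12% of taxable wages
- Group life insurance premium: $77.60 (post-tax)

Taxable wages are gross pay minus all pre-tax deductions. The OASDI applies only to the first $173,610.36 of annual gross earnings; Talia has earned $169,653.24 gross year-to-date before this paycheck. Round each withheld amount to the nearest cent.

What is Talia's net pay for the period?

Traditional 401(k): $8,104.24 × 0.0475 = $384.95
Taxable wages = $8,104.24 − $384.95 = $7,719.29
Federal tax withheld: $7,719.29 × 0.12 = $926.31
OASDI: only $173,610.36 − $169,653.24 = $3,957.12 of this check is subject → $3,957.12 × 0.0475 = $187.96
SDI: $8,104.24 × 0.01 = $81.04
Group life insurance premium: $77.60
Total deductions = $384.95 + $926.31 + $187.96 + $81.04 + $77.60 = $1,657.86
Net pay = $8,104.24 − $1,657.86 = $6,446.38

$6,446.38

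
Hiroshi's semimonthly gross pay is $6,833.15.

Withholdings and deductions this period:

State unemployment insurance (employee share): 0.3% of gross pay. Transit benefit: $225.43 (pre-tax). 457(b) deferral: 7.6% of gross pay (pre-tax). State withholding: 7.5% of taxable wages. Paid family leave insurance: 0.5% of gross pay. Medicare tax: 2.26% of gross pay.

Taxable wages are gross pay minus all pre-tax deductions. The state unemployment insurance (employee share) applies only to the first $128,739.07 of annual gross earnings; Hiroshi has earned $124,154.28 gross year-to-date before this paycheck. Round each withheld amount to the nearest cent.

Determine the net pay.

$5,429.42

457(b) deferral: $6,833.15 × 0.076 = $519.32
Transit benefit: $225.43
Pre-tax total = $519.32 + $225.43 = $744.75
Taxable wages = $6,833.15 − $744.75 = $6,088.40
State withholding: $6,088.40 × 0.075 = $456.63
Paid family leave insurance: $6,833.15 × 0.005 = $34.17
State unemployment insurance (employee share): only $128,739.07 − $124,154.28 = $4,584.79 of this check is subject → $4,584.79 × 0.003 = $13.75
Medicare tax: $6,833.15 × 0.0226 = $154.43
Total deductions = $519.32 + $225.43 + $456.63 + $34.17 + $13.75 + $154.43 = $1,403.73
Net pay = $6,833.15 − $1,403.73 = $5,429.42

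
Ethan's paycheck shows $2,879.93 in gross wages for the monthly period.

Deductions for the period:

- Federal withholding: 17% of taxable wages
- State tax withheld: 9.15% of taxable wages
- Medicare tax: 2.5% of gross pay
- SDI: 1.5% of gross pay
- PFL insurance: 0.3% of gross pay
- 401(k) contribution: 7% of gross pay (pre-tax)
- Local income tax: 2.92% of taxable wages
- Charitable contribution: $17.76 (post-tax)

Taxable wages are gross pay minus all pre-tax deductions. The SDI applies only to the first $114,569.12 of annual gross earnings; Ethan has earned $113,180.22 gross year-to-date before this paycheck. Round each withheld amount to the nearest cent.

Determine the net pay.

$1,780.50

401(k) contribution: $2,879.93 × 0.07 = $201.60
Taxable wages = $2,879.93 − $201.60 = $2,678.33
Local income tax: $2,678.33 × 0.0292 = $78.21
Federal withholding: $2,678.33 × 0.17 = $455.32
State tax withheld: $2,678.33 × 0.0915 = $245.07
PFL insurance: $2,879.93 × 0.003 = $8.64
SDI: only $114,569.12 − $113,180.22 = $1,388.90 of this check is subject → $1,388.90 × 0.015 = $20.83
Medicare tax: $2,879.93 × 0.025 = $72.00
Charitable contribution: $17.76
Total deductions = $201.60 + $78.21 + $455.32 + $245.07 + $8.64 + $20.83 + $72.00 + $17.76 = $1,099.43
Net pay = $2,879.93 − $1,099.43 = $1,780.50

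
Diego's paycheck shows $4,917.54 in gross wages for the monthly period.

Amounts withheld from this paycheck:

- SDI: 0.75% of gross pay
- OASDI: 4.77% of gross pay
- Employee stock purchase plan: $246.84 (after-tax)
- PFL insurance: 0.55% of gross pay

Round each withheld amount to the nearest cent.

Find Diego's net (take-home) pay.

$4,372.20

OASDI: $4,917.54 × 0.0477 = $234.57
PFL insurance: $4,917.54 × 0.0055 = $27.05
SDI: $4,917.54 × 0.0075 = $36.88
Employee stock purchase plan: $246.84
Total deductions = $234.57 + $27.05 + $36.88 + $246.84 = $545.34
Net pay = $4,917.54 − $545.34 = $4,372.20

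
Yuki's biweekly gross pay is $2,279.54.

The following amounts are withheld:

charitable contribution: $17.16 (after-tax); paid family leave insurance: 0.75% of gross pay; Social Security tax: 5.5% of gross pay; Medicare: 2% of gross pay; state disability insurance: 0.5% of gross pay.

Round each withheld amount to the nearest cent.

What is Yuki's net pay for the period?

$2,062.92

Social Security tax: $2,279.54 × 0.055 = $125.37
Medicare: $2,279.54 × 0.02 = $45.59
Paid family leave insurance: $2,279.54 × 0.0075 = $17.10
State disability insurance: $2,279.54 × 0.005 = $11.40
Charitable contribution: $17.16
Total deductions = $125.37 + $45.59 + $17.10 + $11.40 + $17.16 = $216.62
Net pay = $2,279.54 − $216.62 = $2,062.92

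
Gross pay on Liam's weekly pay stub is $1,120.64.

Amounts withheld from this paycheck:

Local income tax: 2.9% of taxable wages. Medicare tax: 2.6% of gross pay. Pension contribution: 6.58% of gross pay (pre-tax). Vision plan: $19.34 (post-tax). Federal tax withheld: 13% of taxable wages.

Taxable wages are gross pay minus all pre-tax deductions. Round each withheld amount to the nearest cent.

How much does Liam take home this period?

$831.96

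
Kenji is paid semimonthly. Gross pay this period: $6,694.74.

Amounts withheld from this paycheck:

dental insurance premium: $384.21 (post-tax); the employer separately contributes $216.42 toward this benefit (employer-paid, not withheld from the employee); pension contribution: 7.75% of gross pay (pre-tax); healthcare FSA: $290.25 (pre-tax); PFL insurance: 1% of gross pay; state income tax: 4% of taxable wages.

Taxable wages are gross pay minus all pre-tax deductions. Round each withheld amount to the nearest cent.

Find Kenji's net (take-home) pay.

$5,199.06

Pension contribution: $6,694.74 × 0.0775 = $518.84
Healthcare FSA: $290.25
Pre-tax total = $518.84 + $290.25 = $809.09
Taxable wages = $6,694.74 − $809.09 = $5,885.65
State income tax: $5,885.65 × 0.04 = $235.43
PFL insurance: $6,694.74 × 0.01 = $66.95
Dental insurance premium: $384.21
(Employer's $216.42 toward dental insurance premium is not withheld from the employee.)
Total deductions = $518.84 + $290.25 + $235.43 + $66.95 + $384.21 = $1,495.68
Net pay = $6,694.74 − $1,495.68 = $5,199.06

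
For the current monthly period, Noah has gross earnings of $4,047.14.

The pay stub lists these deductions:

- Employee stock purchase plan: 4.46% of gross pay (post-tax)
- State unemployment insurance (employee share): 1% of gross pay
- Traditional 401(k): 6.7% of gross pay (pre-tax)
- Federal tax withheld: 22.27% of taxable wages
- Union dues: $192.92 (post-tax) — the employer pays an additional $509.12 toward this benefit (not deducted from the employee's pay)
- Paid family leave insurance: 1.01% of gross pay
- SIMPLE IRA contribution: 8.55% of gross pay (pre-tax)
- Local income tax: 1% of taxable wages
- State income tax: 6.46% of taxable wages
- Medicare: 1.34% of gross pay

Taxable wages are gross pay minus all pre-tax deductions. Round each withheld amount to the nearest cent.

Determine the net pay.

SIMPLE IRA contribution: $4,047.14 × 0.0855 = $346.03
Traditional 401(k): $4,047.14 × 0.067 = $271.16
Pre-tax total = $346.03 + $271.16 = $617.19
Taxable wages = $4,047.14 − $617.19 = $3,429.95
Local income tax: $3,429.95 × 0.01 = $34.30
State income tax: $3,429.95 × 0.0646 = $221.57
Federal tax withheld: $3,429.95 × 0.2227 = $763.85
Medicare: $4,047.14 × 0.0134 = $54.23
State unemployment insurance (employee share): $4,047.14 × 0.01 = $40.47
Paid family leave insurance: $4,047.14 × 0.0101 = $40.88
Employee stock purchase plan: $4,047.14 × 0.0446 = $180.50
Union dues: $192.92
(Employer's $509.12 toward union dues is not withheld from the employee.)
Total deductions = $346.03 + $271.16 + $34.30 + $221.57 + $763.85 + $54.23 + $40.47 + $40.88 + $180.50 + $192.92 = $2,145.91
Net pay = $4,047.14 − $2,145.91 = $1,901.23

$1,901.23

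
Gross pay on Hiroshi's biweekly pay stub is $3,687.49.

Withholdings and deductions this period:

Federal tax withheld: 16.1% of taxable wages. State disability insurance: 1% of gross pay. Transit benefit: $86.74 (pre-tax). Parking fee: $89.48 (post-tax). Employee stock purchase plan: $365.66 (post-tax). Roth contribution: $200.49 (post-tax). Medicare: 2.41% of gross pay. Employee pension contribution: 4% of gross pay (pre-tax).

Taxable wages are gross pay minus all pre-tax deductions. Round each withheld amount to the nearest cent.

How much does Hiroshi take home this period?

Employee pension contribution: $3,687.49 × 0.04 = $147.50
Transit benefit: $86.74
Pre-tax total = $147.50 + $86.74 = $234.24
Taxable wages = $3,687.49 − $234.24 = $3,453.25
Federal tax withheld: $3,453.25 × 0.161 = $555.97
Medicare: $3,687.49 × 0.0241 = $88.87
State disability insurance: $3,687.49 × 0.01 = $36.87
Employee stock purchase plan: $365.66
Roth contribution: $200.49
Parking fee: $89.48
Total deductions = $147.50 + $86.74 + $555.97 + $88.87 + $36.87 + $365.66 + $200.49 + $89.48 = $1,571.58
Net pay = $3,687.49 − $1,571.58 = $2,115.91

$2,115.91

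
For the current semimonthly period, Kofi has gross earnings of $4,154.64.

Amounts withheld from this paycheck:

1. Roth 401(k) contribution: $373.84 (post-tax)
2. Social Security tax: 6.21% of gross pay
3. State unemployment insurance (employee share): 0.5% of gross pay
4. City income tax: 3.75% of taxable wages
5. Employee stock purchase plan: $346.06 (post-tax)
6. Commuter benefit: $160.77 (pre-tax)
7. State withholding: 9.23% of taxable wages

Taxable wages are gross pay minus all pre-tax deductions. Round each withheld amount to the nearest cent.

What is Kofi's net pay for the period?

Commuter benefit: $160.77
Taxable wages = $4,154.64 − $160.77 = $3,993.87
City income tax: $3,993.87 × 0.0375 = $149.77
State withholding: $3,993.87 × 0.0923 = $368.63
Social Security tax: $4,154.64 × 0.0621 = $258.00
State unemployment insurance (employee share): $4,154.64 × 0.005 = $20.77
Roth 401(k) contribution: $373.84
Employee stock purchase plan: $346.06
Total deductions = $160.77 + $149.77 + $368.63 + $258.00 + $20.77 + $373.84 + $346.06 = $1,677.84
Net pay = $4,154.64 − $1,677.84 = $2,476.80

$2,476.80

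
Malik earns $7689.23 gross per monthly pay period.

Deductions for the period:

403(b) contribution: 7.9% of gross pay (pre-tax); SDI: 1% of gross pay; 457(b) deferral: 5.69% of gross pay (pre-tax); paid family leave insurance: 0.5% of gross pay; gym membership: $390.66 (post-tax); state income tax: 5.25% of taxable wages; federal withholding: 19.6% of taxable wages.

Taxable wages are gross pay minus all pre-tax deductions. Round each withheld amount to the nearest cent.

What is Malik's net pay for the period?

$4487.17

457(b) deferral: $7689.23 × 0.0569 = $437.52
403(b) contribution: $7689.23 × 0.079 = $607.45
Pre-tax total = $437.52 + $607.45 = $1044.97
Taxable wages = $7689.23 − $1044.97 = $6644.26
Federal withholding: $6644.26 × 0.196 = $1302.27
State income tax: $6644.26 × 0.0525 = $348.82
SDI: $7689.23 × 0.01 = $76.89
Paid family leave insurance: $7689.23 × 0.005 = $38.45
Gym membership: $390.66
Total deductions = $437.52 + $607.45 + $1302.27 + $348.82 + $76.89 + $38.45 + $390.66 = $3202.06
Net pay = $7689.23 − $3202.06 = $4487.17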